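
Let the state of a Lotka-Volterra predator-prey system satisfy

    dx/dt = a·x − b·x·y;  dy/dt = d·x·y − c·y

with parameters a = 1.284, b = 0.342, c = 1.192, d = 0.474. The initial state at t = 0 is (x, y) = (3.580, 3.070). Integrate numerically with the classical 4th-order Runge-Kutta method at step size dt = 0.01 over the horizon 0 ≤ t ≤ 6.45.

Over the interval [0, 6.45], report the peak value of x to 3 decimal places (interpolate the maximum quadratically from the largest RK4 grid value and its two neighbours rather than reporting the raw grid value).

t=0.000: state=(3.580, 3.070)
step 1 (dt=0.01): k1=(0.838, 1.550), k2=(0.829, 1.560), k3=(0.829, 1.560), k4=(0.821, 1.570); state += dt/6·(k1+2k2+2k3+k4)
t=0.010: state=(3.588, 3.086)
t=0.020: state=(3.596, 3.101)
t=0.030: state=(3.604, 3.117)
continuing one RK4 step at a time; state shown every 25 steps (Δt=0.25):
t=0.250: state=(3.727, 3.518)
t=0.500: state=(3.717, 4.066)
t=0.750: state=(3.530, 4.645)
t=1.000: state=(3.199, 5.143)
t=1.250: state=(2.800, 5.448)
t=1.500: state=(2.412, 5.505)
t=1.750: state=(2.089, 5.331)
t=2.000: state=(1.851, 4.993)
t=2.250: state=(1.694, 4.569)
t=2.500: state=(1.611, 4.123)
t=2.750: state=(1.590, 3.697)
t=3.000: state=(1.625, 3.319)
t=3.250: state=(1.710, 3.000)
t=3.500: state=(1.845, 2.748)
t=3.750: state=(2.027, 2.564)
t=4.000: state=(2.256, 2.452)
t=4.250: state=(2.527, 2.416)
t=4.500: state=(2.830, 2.463)
t=4.750: state=(3.143, 2.605)
t=5.000: state=(3.434, 2.856)
t=5.250: state=(3.653, 3.229)
t=5.500: state=(3.744, 3.721)
t=5.750: state=(3.665, 4.292)
t=6.000: state=(3.416, 4.854)
t=6.250: state=(3.048, 5.289)
t=6.450: state=(2.724, 5.478)
largest grid value and its neighbours: x(0.350)=3.74378, x(0.360)=3.74398, x(0.370)=3.74389
parabola through these three points peaks at t≈0.362 with x≈3.74398

max x = 3.744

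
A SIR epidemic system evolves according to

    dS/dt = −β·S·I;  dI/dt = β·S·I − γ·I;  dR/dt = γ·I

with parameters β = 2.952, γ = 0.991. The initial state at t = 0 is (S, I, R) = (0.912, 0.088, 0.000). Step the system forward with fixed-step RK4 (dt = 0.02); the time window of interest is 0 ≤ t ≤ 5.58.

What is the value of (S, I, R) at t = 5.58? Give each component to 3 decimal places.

(S, I, R) = (0.059, 0.023, 0.918)

t=0.000: state=(0.912, 0.088, 0.000)
step 1 (dt=0.02): k1=(-0.237, 0.150, 0.087), k2=(-0.240, 0.152, 0.089), k3=(-0.240, 0.152, 0.089), k4=(-0.244, 0.154, 0.090); state += dt/6·(k1+2k2+2k3+k4)
t=0.020: state=(0.907, 0.091, 0.002)
t=0.040: state=(0.902, 0.094, 0.004)
t=0.060: state=(0.897, 0.097, 0.006)
continuing one RK4 step at a time; state shown every 10 steps (Δt=0.2):
t=0.200: state=(0.858, 0.122, 0.021)
t=0.400: state=(0.789, 0.163, 0.049)
t=0.600: state=(0.707, 0.207, 0.085)
t=0.800: state=(0.618, 0.252, 0.131)
t=1.000: state=(0.526, 0.289, 0.185)
t=1.200: state=(0.440, 0.315, 0.245)
t=1.400: state=(0.364, 0.328, 0.309)
t=1.600: state=(0.300, 0.327, 0.374)
t=1.800: state=(0.248, 0.315, 0.438)
t=2.000: state=(0.207, 0.295, 0.498)
t=2.200: state=(0.175, 0.271, 0.554)
t=2.400: state=(0.150, 0.244, 0.605)
t=2.600: state=(0.131, 0.218, 0.651)
t=2.800: state=(0.116, 0.192, 0.692)
t=3.000: state=(0.104, 0.168, 0.727)
t=3.200: state=(0.095, 0.146, 0.758)
t=3.400: state=(0.088, 0.127, 0.785)
t=3.600: state=(0.082, 0.109, 0.809)
t=3.800: state=(0.077, 0.094, 0.829)
t=4.000: state=(0.073, 0.081, 0.846)
t=4.200: state=(0.070, 0.069, 0.861)
t=4.400: state=(0.068, 0.059, 0.874)
t=4.600: state=(0.065, 0.050, 0.884)
t=4.800: state=(0.064, 0.043, 0.894)
t=5.000: state=(0.062, 0.036, 0.901)
t=5.200: state=(0.061, 0.031, 0.908)
t=5.400: state=(0.060, 0.026, 0.914)
t=5.580: state=(0.059, 0.023, 0.918)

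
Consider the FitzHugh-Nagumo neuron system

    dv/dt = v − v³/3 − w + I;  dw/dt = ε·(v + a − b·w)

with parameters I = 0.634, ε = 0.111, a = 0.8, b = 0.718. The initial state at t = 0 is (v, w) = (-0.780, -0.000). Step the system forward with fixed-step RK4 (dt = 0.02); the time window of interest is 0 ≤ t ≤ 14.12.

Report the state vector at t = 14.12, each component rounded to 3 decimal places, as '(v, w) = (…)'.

t=0.000: state=(-0.780, -0.000)
step 1 (dt=0.02): k1=(0.012, 0.002), k2=(0.012, 0.002), k3=(0.012, 0.002), k4=(0.012, 0.002); state += dt/6·(k1+2k2+2k3+k4)
t=0.020: state=(-0.780, 0.000)
t=0.040: state=(-0.780, 0.000)
t=0.060: state=(-0.779, 0.000)
continuing one RK4 step at a time; state shown every 25 steps (Δt=0.5):
t=0.500: state=(-0.774, 0.001)
t=1.000: state=(-0.767, 0.003)
t=1.500: state=(-0.759, 0.005)
t=2.000: state=(-0.750, 0.007)
t=2.500: state=(-0.741, 0.010)
t=3.000: state=(-0.732, 0.013)
t=3.500: state=(-0.721, 0.016)
t=4.000: state=(-0.710, 0.020)
t=4.500: state=(-0.698, 0.025)
t=5.000: state=(-0.686, 0.030)
t=5.500: state=(-0.672, 0.035)
t=6.000: state=(-0.657, 0.041)
t=6.500: state=(-0.642, 0.048)
t=7.000: state=(-0.625, 0.055)
t=7.500: state=(-0.606, 0.063)
t=8.000: state=(-0.585, 0.071)
t=8.500: state=(-0.561, 0.081)
t=9.000: state=(-0.533, 0.092)
t=9.500: state=(-0.501, 0.103)
t=10.000: state=(-0.460, 0.117)
t=10.500: state=(-0.410, 0.132)
t=11.000: state=(-0.343, 0.150)
t=11.500: state=(-0.251, 0.171)
t=12.000: state=(-0.119, 0.198)
t=12.500: state=(0.077, 0.232)
t=13.000: state=(0.371, 0.278)
t=13.500: state=(0.784, 0.342)
t=14.000: state=(1.234, 0.427)
t=14.120: state=(1.327, 0.451)

(v, w) = (1.327, 0.451)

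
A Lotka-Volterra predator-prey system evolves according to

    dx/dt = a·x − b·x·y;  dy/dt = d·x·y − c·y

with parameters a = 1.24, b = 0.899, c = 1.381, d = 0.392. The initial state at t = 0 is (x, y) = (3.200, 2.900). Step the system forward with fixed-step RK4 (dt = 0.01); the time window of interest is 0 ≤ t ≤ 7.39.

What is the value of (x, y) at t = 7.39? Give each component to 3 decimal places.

t=0.000: state=(3.200, 2.900)
step 1 (dt=0.01): k1=(-4.375, -0.367), k2=(-4.340, -0.392), k3=(-4.339, -0.392), k4=(-4.304, -0.416); state += dt/6·(k1+2k2+2k3+k4)
t=0.010: state=(3.157, 2.896)
t=0.020: state=(3.114, 2.892)
t=0.030: state=(3.072, 2.887)
continuing one RK4 step at a time; state shown every 25 steps (Δt=0.25):
t=0.250: state=(2.320, 2.682)
t=0.500: state=(1.801, 2.318)
t=0.750: state=(1.524, 1.929)
t=1.000: state=(1.403, 1.575)
t=1.250: state=(1.390, 1.278)
t=1.500: state=(1.462, 1.040)
t=1.750: state=(1.613, 0.855)
t=2.000: state=(1.844, 0.717)
t=2.250: state=(2.166, 0.617)
t=2.500: state=(2.591, 0.551)
t=2.750: state=(3.135, 0.516)
t=3.000: state=(3.810, 0.513)
t=3.250: state=(4.615, 0.548)
t=3.500: state=(5.514, 0.638)
t=3.750: state=(6.401, 0.810)
t=4.000: state=(7.053, 1.112)
t=4.250: state=(7.123, 1.587)
t=4.500: state=(6.358, 2.191)
t=4.750: state=(4.977, 2.710)
t=5.000: state=(3.582, 2.913)
t=5.250: state=(2.563, 2.777)
t=5.500: state=(1.939, 2.445)
t=5.750: state=(1.594, 2.055)
t=6.000: state=(1.429, 1.685)
t=6.250: state=(1.384, 1.368)
t=6.500: state=(1.430, 1.111)
t=6.750: state=(1.555, 0.910)
t=7.000: state=(1.759, 0.758)
t=7.250: state=(2.050, 0.646)
t=7.390: state=(2.255, 0.599)

(x, y) = (2.255, 0.599)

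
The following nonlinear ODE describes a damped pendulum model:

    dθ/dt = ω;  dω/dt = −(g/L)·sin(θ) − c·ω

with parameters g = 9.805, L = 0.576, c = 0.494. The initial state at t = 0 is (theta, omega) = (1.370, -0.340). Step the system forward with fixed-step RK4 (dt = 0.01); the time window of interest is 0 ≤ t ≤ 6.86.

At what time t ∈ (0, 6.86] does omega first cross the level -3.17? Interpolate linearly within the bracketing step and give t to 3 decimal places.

t = 0.187

t=0.000: state=(1.370, -0.340)
step 1 (dt=0.01): k1=(-0.340, -16.513), k2=(-0.423, -16.466), k3=(-0.422, -16.465), k4=(-0.505, -16.417); state += dt/6·(k1+2k2+2k3+k4)
t=0.010: state=(1.366, -0.505)
t=0.020: state=(1.360, -0.668)
t=0.030: state=(1.352, -0.831)
t=0.180: state=(1.054, -3.082)
next step: t=0.190: state=(1.022, -3.213) — omega has crossed -3.17
linear interpolation between t=0.180 (-3.08174) and t=0.190 (-3.21281) → t≈0.187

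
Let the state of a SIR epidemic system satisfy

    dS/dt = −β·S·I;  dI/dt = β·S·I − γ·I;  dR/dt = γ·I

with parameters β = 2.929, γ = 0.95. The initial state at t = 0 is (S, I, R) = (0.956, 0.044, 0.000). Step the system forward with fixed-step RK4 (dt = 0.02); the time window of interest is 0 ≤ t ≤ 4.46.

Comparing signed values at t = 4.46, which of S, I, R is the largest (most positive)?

largest component: R

t=0.000: state=(0.956, 0.044, 0.000)
step 1 (dt=0.02): k1=(-0.123, 0.081, 0.042), k2=(-0.125, 0.083, 0.043), k3=(-0.125, 0.083, 0.043), k4=(-0.128, 0.084, 0.043); state += dt/6·(k1+2k2+2k3+k4)
t=0.020: state=(0.953, 0.046, 0.001)
t=0.040: state=(0.951, 0.047, 0.002)
t=0.060: state=(0.948, 0.049, 0.003)
continuing one RK4 step at a time; state shown every 10 steps (Δt=0.2):
t=0.200: state=(0.927, 0.063, 0.010)
t=0.400: state=(0.887, 0.089, 0.024)
t=0.600: state=(0.834, 0.122, 0.044)
t=0.800: state=(0.768, 0.161, 0.071)
t=1.000: state=(0.690, 0.204, 0.106)
t=1.200: state=(0.604, 0.247, 0.149)
t=1.400: state=(0.517, 0.284, 0.199)
t=1.600: state=(0.434, 0.310, 0.256)
t=1.800: state=(0.361, 0.323, 0.316)
t=2.000: state=(0.298, 0.324, 0.378)
t=2.200: state=(0.247, 0.314, 0.439)
t=2.400: state=(0.207, 0.297, 0.497)
t=2.600: state=(0.175, 0.274, 0.551)
t=2.800: state=(0.150, 0.249, 0.601)
t=3.000: state=(0.131, 0.224, 0.646)
t=3.200: state=(0.115, 0.199, 0.686)
t=3.400: state=(0.103, 0.175, 0.721)
t=3.600: state=(0.094, 0.154, 0.752)
t=3.800: state=(0.086, 0.134, 0.780)
t=4.000: state=(0.080, 0.116, 0.803)
t=4.200: state=(0.075, 0.101, 0.824)
t=4.400: state=(0.071, 0.087, 0.842)
t=4.460: state=(0.070, 0.083, 0.847)
compare at T: S=0.070, I=0.083, R=0.847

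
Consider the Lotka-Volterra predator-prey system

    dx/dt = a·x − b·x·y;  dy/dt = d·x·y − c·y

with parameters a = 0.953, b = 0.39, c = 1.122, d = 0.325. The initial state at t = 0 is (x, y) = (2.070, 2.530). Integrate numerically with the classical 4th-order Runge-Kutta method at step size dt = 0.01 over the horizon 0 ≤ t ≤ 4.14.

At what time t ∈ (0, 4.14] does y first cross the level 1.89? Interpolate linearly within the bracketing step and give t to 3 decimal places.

t=0.000: state=(2.070, 2.530)
step 1 (dt=0.01): k1=(-0.070, -1.137), k2=(-0.065, -1.134), k3=(-0.065, -1.134), k4=(-0.061, -1.132); state += dt/6·(k1+2k2+2k3+k4)
t=0.010: state=(2.069, 2.519)
t=0.020: state=(2.069, 2.507)
t=0.030: state=(2.068, 2.496)
continuing one RK4 step at a time; state shown every 20 steps (Δt=0.2):
t=0.200: state=(2.074, 2.312)
t=0.400: state=(2.112, 2.116)
t=0.600: state=(2.181, 1.944)
t=0.660: state=(2.208, 1.897)
next step: t=0.670: state=(2.213, 1.889) — y has crossed 1.89
linear interpolation between t=0.660 (1.89681) and t=0.670 (1.88917) → t≈0.669

t = 0.669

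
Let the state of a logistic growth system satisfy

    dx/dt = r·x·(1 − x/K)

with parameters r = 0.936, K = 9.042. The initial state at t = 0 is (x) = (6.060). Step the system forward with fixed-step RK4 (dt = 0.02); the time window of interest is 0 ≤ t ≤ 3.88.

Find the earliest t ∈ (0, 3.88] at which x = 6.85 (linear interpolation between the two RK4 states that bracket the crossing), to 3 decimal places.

t=0.000: state=(6.060)
step 1 (dt=0.02): k1=(1.871), k2=(1.865), k3=(1.865), k4=(1.859); state += dt/6·(k1+2k2+2k3+k4)
t=0.020: state=(6.097)
t=0.040: state=(6.134)
t=0.060: state=(6.171)
continuing one RK4 step at a time; state shown every 10 steps (Δt=0.2):
t=0.200: state=(6.422)
t=0.400: state=(6.756)
t=0.440: state=(6.819)
next step: t=0.460: state=(6.850) — x has crossed 6.85
linear interpolation between t=0.440 (6.81917) and t=0.460 (6.85040) → t≈0.460

t = 0.460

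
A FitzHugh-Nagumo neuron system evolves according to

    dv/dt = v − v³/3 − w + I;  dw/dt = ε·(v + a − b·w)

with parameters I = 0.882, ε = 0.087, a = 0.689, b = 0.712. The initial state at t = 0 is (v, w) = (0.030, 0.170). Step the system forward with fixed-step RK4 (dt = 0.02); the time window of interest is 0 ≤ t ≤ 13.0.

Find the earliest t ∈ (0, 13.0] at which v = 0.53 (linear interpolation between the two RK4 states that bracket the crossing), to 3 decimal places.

t=0.000: state=(0.030, 0.170)
step 1 (dt=0.02): k1=(0.742, 0.052), k2=(0.749, 0.053), k3=(0.749, 0.053), k4=(0.756, 0.053); state += dt/6·(k1+2k2+2k3+k4)
t=0.020: state=(0.045, 0.171)
t=0.040: state=(0.060, 0.172)
t=0.060: state=(0.076, 0.173)
continuing one RK4 step at a time; state shown every 25 steps (Δt=0.5):
t=0.500: state=(0.497, 0.205)
t=0.520: state=(0.519, 0.207)
next step: t=0.540: state=(0.543, 0.209) — v has crossed 0.53
linear interpolation between t=0.520 (0.51947) and t=0.540 (0.54258) → t≈0.529

t = 0.529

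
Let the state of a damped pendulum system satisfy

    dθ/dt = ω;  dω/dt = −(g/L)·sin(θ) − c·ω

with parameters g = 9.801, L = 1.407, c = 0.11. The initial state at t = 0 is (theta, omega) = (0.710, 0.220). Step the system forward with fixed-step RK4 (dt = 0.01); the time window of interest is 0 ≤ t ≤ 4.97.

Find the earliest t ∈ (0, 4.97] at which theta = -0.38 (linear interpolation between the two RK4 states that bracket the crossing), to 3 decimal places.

t = 0.900

t=0.000: state=(0.710, 0.220)
step 1 (dt=0.01): k1=(0.220, -4.565), k2=(0.197, -4.568), k3=(0.197, -4.567), k4=(0.174, -4.570); state += dt/6·(k1+2k2+2k3+k4)
t=0.010: state=(0.712, 0.174)
t=0.020: state=(0.713, 0.129)
t=0.030: state=(0.715, 0.083)
continuing one RK4 step at a time; state shown every 20 steps (Δt=0.2):
t=0.200: state=(0.663, -0.674)
t=0.400: state=(0.452, -1.401)
t=0.600: state=(0.127, -1.769)
t=0.800: state=(-0.224, -1.661)
t=0.900: state=(-0.380, -1.436)
next step: t=0.910: state=(-0.394, -1.408) — theta has crossed -0.38
linear interpolation between t=0.900 (-0.37959) and t=0.910 (-0.39381) → t≈0.900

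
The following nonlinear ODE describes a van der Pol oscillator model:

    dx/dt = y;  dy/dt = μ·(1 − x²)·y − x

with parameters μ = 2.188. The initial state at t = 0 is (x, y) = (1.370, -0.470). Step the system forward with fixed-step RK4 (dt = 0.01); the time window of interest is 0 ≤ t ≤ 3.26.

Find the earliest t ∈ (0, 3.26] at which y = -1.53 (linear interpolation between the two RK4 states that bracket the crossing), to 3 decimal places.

t = 0.985

t=0.000: state=(1.370, -0.470)
step 1 (dt=0.01): k1=(-0.470, -0.468), k2=(-0.472, -0.468), k3=(-0.472, -0.468), k4=(-0.475, -0.468); state += dt/6·(k1+2k2+2k3+k4)
t=0.010: state=(1.365, -0.475)
t=0.020: state=(1.361, -0.479)
t=0.030: state=(1.356, -0.484)
continuing one RK4 step at a time; state shown every 20 steps (Δt=0.2):
t=0.200: state=(1.266, -0.567)
t=0.400: state=(1.142, -0.685)
t=0.600: state=(0.989, -0.853)
t=0.800: state=(0.794, -1.118)
t=0.980: state=(0.561, -1.515)
next step: t=0.990: state=(0.545, -1.544) — y has crossed -1.53
linear interpolation between t=0.980 (-1.51534) and t=0.990 (-1.54411) → t≈0.985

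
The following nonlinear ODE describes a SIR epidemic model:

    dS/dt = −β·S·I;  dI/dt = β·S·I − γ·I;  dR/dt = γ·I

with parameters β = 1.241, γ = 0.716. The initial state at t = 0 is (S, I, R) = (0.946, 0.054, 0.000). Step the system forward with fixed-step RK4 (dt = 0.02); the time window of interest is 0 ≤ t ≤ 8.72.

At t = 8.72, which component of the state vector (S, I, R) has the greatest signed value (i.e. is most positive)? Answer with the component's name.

largest component: R

t=0.000: state=(0.946, 0.054, 0.000)
step 1 (dt=0.02): k1=(-0.063, 0.025, 0.039), k2=(-0.064, 0.025, 0.039), k3=(-0.064, 0.025, 0.039), k4=(-0.064, 0.025, 0.039); state += dt/6·(k1+2k2+2k3+k4)
t=0.020: state=(0.945, 0.054, 0.001)
t=0.040: state=(0.943, 0.055, 0.002)
t=0.060: state=(0.942, 0.055, 0.002)
continuing one RK4 step at a time; state shown every 25 steps (Δt=0.5):
t=0.500: state=(0.911, 0.067, 0.022)
t=1.000: state=(0.870, 0.082, 0.048)
t=1.500: state=(0.823, 0.097, 0.080)
t=2.000: state=(0.772, 0.111, 0.117)
t=2.500: state=(0.718, 0.123, 0.159)
t=3.000: state=(0.663, 0.132, 0.205)
t=3.500: state=(0.610, 0.137, 0.253)
t=4.000: state=(0.560, 0.138, 0.302)
t=4.500: state=(0.515, 0.134, 0.351)
t=5.000: state=(0.475, 0.127, 0.398)
t=5.500: state=(0.440, 0.118, 0.442)
t=6.000: state=(0.410, 0.108, 0.483)
t=6.500: state=(0.385, 0.096, 0.519)
t=7.000: state=(0.364, 0.085, 0.551)
t=7.500: state=(0.346, 0.074, 0.580)
t=8.000: state=(0.332, 0.064, 0.604)
t=8.500: state=(0.320, 0.055, 0.626)
t=8.720: state=(0.315, 0.051, 0.634)
compare at T: S=0.315, I=0.051, R=0.634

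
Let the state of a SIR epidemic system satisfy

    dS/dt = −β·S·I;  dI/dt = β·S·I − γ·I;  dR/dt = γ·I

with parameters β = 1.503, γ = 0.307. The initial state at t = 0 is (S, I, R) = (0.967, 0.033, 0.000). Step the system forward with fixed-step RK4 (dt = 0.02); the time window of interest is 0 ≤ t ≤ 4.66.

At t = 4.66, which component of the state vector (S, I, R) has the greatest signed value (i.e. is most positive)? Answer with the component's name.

largest component: I

t=0.000: state=(0.967, 0.033, 0.000)
step 1 (dt=0.02): k1=(-0.048, 0.038, 0.010), k2=(-0.048, 0.038, 0.010), k3=(-0.048, 0.038, 0.010), k4=(-0.049, 0.039, 0.010); state += dt/6·(k1+2k2+2k3+k4)
t=0.020: state=(0.966, 0.034, 0.000)
t=0.040: state=(0.965, 0.035, 0.000)
t=0.060: state=(0.964, 0.035, 0.001)
continuing one RK4 step at a time; state shown every 10 steps (Δt=0.2):
t=0.200: state=(0.956, 0.041, 0.002)
t=0.400: state=(0.943, 0.052, 0.005)
t=0.600: state=(0.927, 0.065, 0.009)
t=0.800: state=(0.907, 0.080, 0.013)
t=1.000: state=(0.883, 0.099, 0.019)
t=1.200: state=(0.854, 0.120, 0.025)
t=1.400: state=(0.821, 0.146, 0.033)
t=1.600: state=(0.783, 0.174, 0.043)
t=1.800: state=(0.739, 0.206, 0.055)
t=2.000: state=(0.691, 0.240, 0.069)
t=2.200: state=(0.640, 0.276, 0.084)
t=2.400: state=(0.586, 0.312, 0.102)
t=2.600: state=(0.530, 0.347, 0.123)
t=2.800: state=(0.475, 0.380, 0.145)
t=3.000: state=(0.422, 0.408, 0.169)
t=3.200: state=(0.372, 0.433, 0.195)
t=3.400: state=(0.326, 0.452, 0.222)
t=3.600: state=(0.284, 0.466, 0.250)
t=3.800: state=(0.246, 0.474, 0.279)
t=4.000: state=(0.213, 0.478, 0.309)
t=4.200: state=(0.185, 0.477, 0.338)
t=4.400: state=(0.160, 0.473, 0.367)
t=4.600: state=(0.139, 0.465, 0.396)
t=4.660: state=(0.133, 0.462, 0.404)
compare at T: S=0.133, I=0.462, R=0.404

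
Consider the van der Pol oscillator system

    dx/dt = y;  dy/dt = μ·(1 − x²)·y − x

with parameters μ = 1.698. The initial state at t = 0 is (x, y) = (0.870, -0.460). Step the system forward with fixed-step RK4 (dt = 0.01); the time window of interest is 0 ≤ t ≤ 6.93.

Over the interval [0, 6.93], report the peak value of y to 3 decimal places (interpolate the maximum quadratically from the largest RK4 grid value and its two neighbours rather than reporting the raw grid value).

max y = 3.454

t=0.000: state=(0.870, -0.460)
step 1 (dt=0.01): k1=(-0.460, -1.060), k2=(-0.465, -1.063), k3=(-0.465, -1.063), k4=(-0.471, -1.066); state += dt/6·(k1+2k2+2k3+k4)
t=0.010: state=(0.865, -0.471)
t=0.020: state=(0.861, -0.481)
t=0.030: state=(0.856, -0.492)
continuing one RK4 step at a time; state shown every 25 steps (Δt=0.25):
t=0.250: state=(0.720, -0.754)
t=0.500: state=(0.484, -1.160)
t=0.750: state=(0.121, -1.792)
t=1.000: state=(-0.433, -2.652)
t=1.250: state=(-1.154, -2.854)
t=1.500: state=(-1.713, -1.462)
t=1.750: state=(-1.908, -0.249)
t=2.000: state=(-1.903, 0.207)
t=2.250: state=(-1.829, 0.362)
t=2.500: state=(-1.728, 0.437)
t=2.750: state=(-1.611, 0.500)
t=3.000: state=(-1.477, 0.572)
t=3.250: state=(-1.323, 0.670)
t=3.500: state=(-1.139, 0.816)
t=3.750: state=(-0.907, 1.053)
t=4.000: state=(-0.597, 1.468)
t=4.250: state=(-0.146, 2.212)
t=4.500: state=(0.537, 3.238)
t=4.750: state=(1.373, 3.042)
t=5.000: state=(1.896, 1.118)
t=5.250: state=(2.017, 0.043)
t=5.500: state=(1.980, -0.271)
t=5.750: state=(1.898, -0.371)
t=6.000: state=(1.798, -0.424)
t=6.250: state=(1.686, -0.473)
t=6.500: state=(1.561, -0.531)
t=6.750: state=(1.419, -0.609)
t=6.930: state=(1.303, -0.686)
largest grid value and its neighbours: y(4.600)=3.45037, y(4.610)=3.45358, y(4.620)=3.45277
parabola through these three points peaks at t≈4.613 with y≈3.45376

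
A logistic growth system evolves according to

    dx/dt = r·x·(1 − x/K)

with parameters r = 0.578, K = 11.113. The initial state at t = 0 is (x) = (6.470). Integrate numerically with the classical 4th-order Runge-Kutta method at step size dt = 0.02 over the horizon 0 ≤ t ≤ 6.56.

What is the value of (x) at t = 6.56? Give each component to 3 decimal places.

(x) = (10.936)

t=0.000: state=(6.470)
step 1 (dt=0.02): k1=(1.562), k2=(1.561), k3=(1.561), k4=(1.559); state += dt/6·(k1+2k2+2k3+k4)
t=0.020: state=(6.501)
t=0.040: state=(6.532)
t=0.060: state=(6.563)
continuing one RK4 step at a time; state shown every 25 steps (Δt=0.5):
t=0.500: state=(7.228)
t=1.000: state=(7.923)
t=1.500: state=(8.538)
t=2.000: state=(9.065)
t=2.500: state=(9.505)
t=3.000: state=(9.863)
t=3.500: state=(10.150)
t=4.000: state=(10.375)
t=4.500: state=(10.551)
t=5.000: state=(10.687)
t=5.500: state=(10.791)
t=6.000: state=(10.870)
t=6.500: state=(10.930)
t=6.560: state=(10.936)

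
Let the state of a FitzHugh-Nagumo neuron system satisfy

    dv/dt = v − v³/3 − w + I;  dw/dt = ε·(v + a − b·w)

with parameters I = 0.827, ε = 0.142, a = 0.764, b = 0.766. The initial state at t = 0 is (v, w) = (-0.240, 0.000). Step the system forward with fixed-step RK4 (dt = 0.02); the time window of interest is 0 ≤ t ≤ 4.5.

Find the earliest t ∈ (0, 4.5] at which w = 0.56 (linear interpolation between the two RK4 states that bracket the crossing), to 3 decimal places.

t=0.000: state=(-0.240, 0.000)
step 1 (dt=0.02): k1=(0.592, 0.074), k2=(0.596, 0.075), k3=(0.596, 0.075), k4=(0.601, 0.076); state += dt/6·(k1+2k2+2k3+k4)
t=0.020: state=(-0.228, 0.002)
t=0.040: state=(-0.216, 0.003)
t=0.060: state=(-0.204, 0.005)
continuing one RK4 step at a time; state shown every 10 steps (Δt=0.2):
t=0.200: state=(-0.111, 0.016)
t=0.400: state=(0.042, 0.037)
t=0.600: state=(0.223, 0.061)
t=0.800: state=(0.436, 0.090)
t=1.000: state=(0.679, 0.125)
t=1.200: state=(0.941, 0.167)
t=1.400: state=(1.199, 0.215)
t=1.600: state=(1.427, 0.269)
t=1.800: state=(1.602, 0.327)
t=2.000: state=(1.720, 0.388)
t=2.200: state=(1.791, 0.451)
t=2.400: state=(1.826, 0.513)
t=2.540: state=(1.836, 0.557)
next step: t=2.560: state=(1.837, 0.563) — w has crossed 0.56
linear interpolation between t=2.540 (0.55693) and t=2.560 (0.56310) → t≈2.550

t = 2.550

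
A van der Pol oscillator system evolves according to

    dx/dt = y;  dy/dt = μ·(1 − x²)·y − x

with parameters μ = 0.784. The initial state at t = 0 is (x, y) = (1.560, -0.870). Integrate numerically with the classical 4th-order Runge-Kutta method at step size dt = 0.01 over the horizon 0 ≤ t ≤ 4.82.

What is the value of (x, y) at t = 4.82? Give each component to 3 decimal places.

t=0.000: state=(1.560, -0.870)
step 1 (dt=0.01): k1=(-0.870, -0.582), k2=(-0.873, -0.584), k3=(-0.873, -0.584), k4=(-0.876, -0.586); state += dt/6·(k1+2k2+2k3+k4)
t=0.010: state=(1.551, -0.876)
t=0.020: state=(1.542, -0.882)
t=0.030: state=(1.534, -0.888)
continuing one RK4 step at a time; state shown every 20 steps (Δt=0.2):
t=0.200: state=(1.374, -0.995)
t=0.400: state=(1.160, -1.147)
t=0.600: state=(0.912, -1.340)
t=0.800: state=(0.621, -1.586)
t=1.000: state=(0.274, -1.892)
t=1.200: state=(-0.138, -2.223)
t=1.400: state=(-0.610, -2.460)
t=1.600: state=(-1.101, -2.385)
t=1.800: state=(-1.533, -1.866)
t=2.000: state=(-1.831, -1.098)
t=2.200: state=(-1.978, -0.411)
t=2.400: state=(-2.010, 0.063)
t=2.600: state=(-1.965, 0.358)
t=2.800: state=(-1.873, 0.549)
t=3.000: state=(-1.749, 0.689)
t=3.200: state=(-1.599, 0.812)
t=3.400: state=(-1.424, 0.939)
t=3.600: state=(-1.222, 1.084)
t=3.800: state=(-0.988, 1.265)
t=4.000: state=(-0.713, 1.494)
t=4.200: state=(-0.386, 1.781)
t=4.400: state=(0.003, 2.110)
t=4.600: state=(0.455, 2.396)
t=4.800: state=(0.945, 2.444)
t=4.820: state=(0.994, 2.427)

(x, y) = (0.994, 2.427)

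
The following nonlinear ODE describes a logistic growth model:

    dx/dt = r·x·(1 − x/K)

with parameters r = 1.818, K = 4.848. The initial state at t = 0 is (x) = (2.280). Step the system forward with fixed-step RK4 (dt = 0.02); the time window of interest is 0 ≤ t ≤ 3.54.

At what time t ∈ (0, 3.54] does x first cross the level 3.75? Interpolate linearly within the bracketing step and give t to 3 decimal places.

t=0.000: state=(2.280)
step 1 (dt=0.02): k1=(2.196), k2=(2.198), k3=(2.198), k4=(2.200); state += dt/6·(k1+2k2+2k3+k4)
t=0.020: state=(2.324)
t=0.040: state=(2.368)
t=0.060: state=(2.412)
continuing one RK4 step at a time; state shown every 10 steps (Δt=0.2):
t=0.200: state=(2.719)
t=0.400: state=(3.139)
t=0.600: state=(3.517)
t=0.740: state=(3.748)
next step: t=0.760: state=(3.779) — x has crossed 3.75
linear interpolation between t=0.740 (3.74839) and t=0.760 (3.77899) → t≈0.741

t = 0.741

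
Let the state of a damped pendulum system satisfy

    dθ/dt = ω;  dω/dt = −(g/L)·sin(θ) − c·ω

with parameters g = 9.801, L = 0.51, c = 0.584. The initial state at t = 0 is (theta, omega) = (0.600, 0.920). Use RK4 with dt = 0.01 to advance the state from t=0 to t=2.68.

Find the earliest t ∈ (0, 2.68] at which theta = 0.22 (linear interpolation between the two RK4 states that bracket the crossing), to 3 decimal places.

t=0.000: state=(0.600, 0.920)
step 1 (dt=0.01): k1=(0.920, -11.388), k2=(0.863, -11.428), k3=(0.863, -11.423), k4=(0.806, -11.458); state += dt/6·(k1+2k2+2k3+k4)
t=0.010: state=(0.609, 0.806)
t=0.020: state=(0.616, 0.691)
t=0.030: state=(0.622, 0.576)
continuing one RK4 step at a time; state shown every 10 steps (Δt=0.1):
t=0.100: state=(0.635, -0.227)
t=0.200: state=(0.558, -1.275)
t=0.300: state=(0.388, -2.062)
t=0.370: state=(0.231, -2.382)
next step: t=0.380: state=(0.207, -2.410) — theta has crossed 0.22
linear interpolation between t=0.370 (0.23140) and t=0.380 (0.20743) → t≈0.375

t = 0.375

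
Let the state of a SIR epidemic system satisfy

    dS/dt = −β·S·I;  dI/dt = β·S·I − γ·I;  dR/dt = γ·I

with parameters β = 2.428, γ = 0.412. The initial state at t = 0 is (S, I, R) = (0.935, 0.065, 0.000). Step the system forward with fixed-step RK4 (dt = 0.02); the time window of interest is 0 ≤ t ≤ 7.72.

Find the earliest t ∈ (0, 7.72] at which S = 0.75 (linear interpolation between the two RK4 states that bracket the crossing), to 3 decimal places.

t=0.000: state=(0.935, 0.065, 0.000)
step 1 (dt=0.02): k1=(-0.148, 0.121, 0.027), k2=(-0.150, 0.123, 0.027), k3=(-0.150, 0.123, 0.027), k4=(-0.153, 0.125, 0.028); state += dt/6·(k1+2k2+2k3+k4)
t=0.020: state=(0.932, 0.067, 0.001)
t=0.040: state=(0.929, 0.070, 0.001)
t=0.060: state=(0.926, 0.073, 0.002)
continuing one RK4 step at a time; state shown every 25 steps (Δt=0.5):
t=0.500: state=(0.823, 0.155, 0.022)
t=0.700: state=(0.754, 0.210, 0.037)
next step: t=0.720: state=(0.746, 0.216, 0.038) — S has crossed 0.75
linear interpolation between t=0.700 (0.75388) and t=0.720 (0.74614) → t≈0.710

t = 0.710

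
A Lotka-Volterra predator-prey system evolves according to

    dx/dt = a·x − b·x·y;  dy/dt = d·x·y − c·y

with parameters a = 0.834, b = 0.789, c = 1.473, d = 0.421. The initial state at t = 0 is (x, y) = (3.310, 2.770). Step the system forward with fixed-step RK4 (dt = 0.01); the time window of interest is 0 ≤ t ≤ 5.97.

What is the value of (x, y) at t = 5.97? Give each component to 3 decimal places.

(x, y) = (4.309, 2.704)

t=0.000: state=(3.310, 2.770)
step 1 (dt=0.01): k1=(-4.474, -0.220), k2=(-4.440, -0.246), k3=(-4.440, -0.246), k4=(-4.407, -0.272); state += dt/6·(k1+2k2+2k3+k4)
t=0.010: state=(3.266, 2.768)
t=0.020: state=(3.222, 2.765)
t=0.030: state=(3.179, 2.761)
continuing one RK4 step at a time; state shown every 20 steps (Δt=0.2):
t=0.200: state=(2.547, 2.635)
t=0.400: state=(2.025, 2.376)
t=0.600: state=(1.684, 2.067)
t=0.800: state=(1.472, 1.757)
t=1.000: state=(1.349, 1.473)
t=1.200: state=(1.289, 1.225)
t=1.400: state=(1.276, 1.016)
t=1.600: state=(1.303, 0.844)
t=1.800: state=(1.363, 0.703)
t=2.000: state=(1.455, 0.589)
t=2.200: state=(1.578, 0.499)
t=2.400: state=(1.734, 0.427)
t=2.600: state=(1.924, 0.371)
t=2.800: state=(2.151, 0.328)
t=3.000: state=(2.420, 0.296)
t=3.200: state=(2.734, 0.274)
t=3.400: state=(3.097, 0.260)
t=3.600: state=(3.514, 0.256)
t=3.800: state=(3.986, 0.262)
t=4.000: state=(4.514, 0.278)
t=4.200: state=(5.092, 0.311)
t=4.400: state=(5.707, 0.365)
t=4.600: state=(6.326, 0.451)
t=4.800: state=(6.892, 0.586)
t=5.000: state=(7.311, 0.795)
t=5.200: state=(7.447, 1.105)
t=5.400: state=(7.159, 1.527)
t=5.600: state=(6.396, 2.019)
t=5.800: state=(5.297, 2.464)
t=5.970: state=(4.309, 2.704)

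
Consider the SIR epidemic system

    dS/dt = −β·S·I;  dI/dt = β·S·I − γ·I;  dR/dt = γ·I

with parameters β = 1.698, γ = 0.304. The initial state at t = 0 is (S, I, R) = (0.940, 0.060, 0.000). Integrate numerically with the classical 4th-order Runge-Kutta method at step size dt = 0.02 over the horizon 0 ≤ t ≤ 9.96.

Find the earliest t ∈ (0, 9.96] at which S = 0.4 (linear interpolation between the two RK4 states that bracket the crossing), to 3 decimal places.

t=0.000: state=(0.940, 0.060, 0.000)
step 1 (dt=0.02): k1=(-0.096, 0.078, 0.018), k2=(-0.097, 0.078, 0.018), k3=(-0.097, 0.078, 0.018), k4=(-0.098, 0.079, 0.019); state += dt/6·(k1+2k2+2k3+k4)
t=0.020: state=(0.938, 0.062, 0.000)
t=0.040: state=(0.936, 0.063, 0.001)
t=0.060: state=(0.934, 0.065, 0.001)
continuing one RK4 step at a time; state shown every 25 steps (Δt=0.5):
t=0.500: state=(0.876, 0.112, 0.013)
t=1.000: state=(0.771, 0.194, 0.035)
t=1.500: state=(0.626, 0.302, 0.073)
t=2.000: state=(0.462, 0.411, 0.127)
t=2.180: state=(0.405, 0.444, 0.151)
next step: t=2.200: state=(0.399, 0.448, 0.153) — S has crossed 0.4
linear interpolation between t=2.180 (0.40516) and t=2.200 (0.39907) → t≈2.197

t = 2.197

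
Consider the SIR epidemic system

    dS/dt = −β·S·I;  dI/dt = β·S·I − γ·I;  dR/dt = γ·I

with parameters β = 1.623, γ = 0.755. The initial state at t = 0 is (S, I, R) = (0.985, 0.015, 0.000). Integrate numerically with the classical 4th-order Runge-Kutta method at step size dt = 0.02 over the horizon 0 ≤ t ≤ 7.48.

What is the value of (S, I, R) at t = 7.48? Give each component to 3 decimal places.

(S, I, R) = (0.239, 0.102, 0.659)

t=0.000: state=(0.985, 0.015, 0.000)
step 1 (dt=0.02): k1=(-0.024, 0.013, 0.011), k2=(-0.024, 0.013, 0.011), k3=(-0.024, 0.013, 0.011), k4=(-0.024, 0.013, 0.012); state += dt/6·(k1+2k2+2k3+k4)
t=0.020: state=(0.985, 0.015, 0.000)
t=0.040: state=(0.984, 0.016, 0.000)
t=0.060: state=(0.984, 0.016, 0.001)
continuing one RK4 step at a time; state shown every 25 steps (Δt=0.5):
t=0.500: state=(0.970, 0.023, 0.007)
t=1.000: state=(0.948, 0.034, 0.018)
t=1.500: state=(0.917, 0.050, 0.033)
t=2.000: state=(0.874, 0.071, 0.056)
t=2.500: state=(0.817, 0.096, 0.087)
t=3.000: state=(0.747, 0.124, 0.129)
t=3.500: state=(0.668, 0.151, 0.181)
t=4.000: state=(0.585, 0.173, 0.242)
t=4.500: state=(0.506, 0.184, 0.310)
t=5.000: state=(0.435, 0.185, 0.380)
t=5.500: state=(0.376, 0.176, 0.448)
t=6.000: state=(0.328, 0.160, 0.512)
t=6.500: state=(0.290, 0.141, 0.569)
t=7.000: state=(0.261, 0.121, 0.618)
t=7.480: state=(0.239, 0.102, 0.659)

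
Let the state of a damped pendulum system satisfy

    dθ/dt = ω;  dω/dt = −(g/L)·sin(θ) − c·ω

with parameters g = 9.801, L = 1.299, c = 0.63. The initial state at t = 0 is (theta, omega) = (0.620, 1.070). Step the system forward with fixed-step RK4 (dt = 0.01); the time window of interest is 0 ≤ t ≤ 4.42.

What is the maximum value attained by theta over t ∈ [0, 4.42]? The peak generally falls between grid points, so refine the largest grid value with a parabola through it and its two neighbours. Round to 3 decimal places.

max theta = 0.731

t=0.000: state=(0.620, 1.070)
step 1 (dt=0.01): k1=(1.070, -5.058), k2=(1.045, -5.075), k3=(1.045, -5.074), k4=(1.019, -5.090); state += dt/6·(k1+2k2+2k3+k4)
t=0.010: state=(0.630, 1.019)
t=0.020: state=(0.640, 0.968)
t=0.030: state=(0.650, 0.917)
continuing one RK4 step at a time; state shown every 20 steps (Δt=0.2):
t=0.200: state=(0.731, 0.037)
t=0.400: state=(0.643, -0.881)
t=0.600: state=(0.399, -1.490)
t=0.800: state=(0.077, -1.645)
t=1.000: state=(-0.228, -1.332)
t=1.200: state=(-0.434, -0.698)
t=1.400: state=(-0.500, 0.040)
t=1.600: state=(-0.425, 0.680)
t=1.800: state=(-0.245, 1.071)
t=2.000: state=(-0.019, 1.128)
t=2.200: state=(0.185, 0.868)
t=2.400: state=(0.314, 0.403)
t=2.600: state=(0.343, -0.115)
t=2.800: state=(0.275, -0.540)
t=3.000: state=(0.140, -0.771)
t=3.200: state=(-0.018, -0.764)
t=3.400: state=(-0.152, -0.546)
t=3.600: state=(-0.228, -0.205)
t=3.800: state=(-0.233, 0.151)
t=4.000: state=(-0.173, 0.424)
t=4.200: state=(-0.073, 0.550)
t=4.400: state=(0.035, 0.508)
t=4.420: state=(0.046, 0.496)
largest grid value and its neighbours: theta(0.200)=0.73069, theta(0.210)=0.73081, theta(0.220)=0.73043
parabola through these three points peaks at t≈0.207 with theta≈0.73083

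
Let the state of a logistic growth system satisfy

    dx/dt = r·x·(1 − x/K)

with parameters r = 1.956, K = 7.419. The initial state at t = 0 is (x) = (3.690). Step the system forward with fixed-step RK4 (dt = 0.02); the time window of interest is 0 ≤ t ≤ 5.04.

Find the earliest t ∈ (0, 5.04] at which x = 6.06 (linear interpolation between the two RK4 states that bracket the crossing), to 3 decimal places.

t=0.000: state=(3.690)
step 1 (dt=0.02): k1=(3.628), k2=(3.628), k3=(3.628), k4=(3.627); state += dt/6·(k1+2k2+2k3+k4)
t=0.020: state=(3.763)
t=0.040: state=(3.835)
t=0.060: state=(3.907)
continuing one RK4 step at a time; state shown every 10 steps (Δt=0.2):
t=0.200: state=(4.407)
t=0.400: state=(5.074)
t=0.600: state=(5.652)
t=0.760: state=(6.039)
next step: t=0.780: state=(6.082) — x has crossed 6.06
linear interpolation between t=0.760 (6.03888) and t=0.780 (6.08229) → t≈0.770

t = 0.770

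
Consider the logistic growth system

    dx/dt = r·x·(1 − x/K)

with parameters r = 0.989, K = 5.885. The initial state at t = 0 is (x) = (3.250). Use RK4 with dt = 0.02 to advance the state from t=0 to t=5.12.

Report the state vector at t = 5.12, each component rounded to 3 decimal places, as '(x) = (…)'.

t=0.000: state=(3.250)
step 1 (dt=0.02): k1=(1.439), k2=(1.438), k3=(1.438), k4=(1.436); state += dt/6·(k1+2k2+2k3+k4)
t=0.020: state=(3.279)
t=0.040: state=(3.307)
t=0.060: state=(3.336)
continuing one RK4 step at a time; state shown every 10 steps (Δt=0.2):
t=0.200: state=(3.534)
t=0.400: state=(3.807)
t=0.600: state=(4.064)
t=0.800: state=(4.303)
t=1.000: state=(4.521)
t=1.200: state=(4.718)
t=1.400: state=(4.892)
t=1.600: state=(5.045)
t=1.800: state=(5.177)
t=2.000: state=(5.291)
t=2.200: state=(5.389)
t=2.400: state=(5.472)
t=2.600: state=(5.542)
t=2.800: state=(5.600)
t=3.000: state=(5.649)
t=3.200: state=(5.690)
t=3.400: state=(5.724)
t=3.600: state=(5.752)
t=3.800: state=(5.776)
t=4.000: state=(5.795)
t=4.200: state=(5.811)
t=4.400: state=(5.824)
t=4.600: state=(5.835)
t=4.800: state=(5.844)
t=5.000: state=(5.851)
t=5.120: state=(5.855)

(x) = (5.855)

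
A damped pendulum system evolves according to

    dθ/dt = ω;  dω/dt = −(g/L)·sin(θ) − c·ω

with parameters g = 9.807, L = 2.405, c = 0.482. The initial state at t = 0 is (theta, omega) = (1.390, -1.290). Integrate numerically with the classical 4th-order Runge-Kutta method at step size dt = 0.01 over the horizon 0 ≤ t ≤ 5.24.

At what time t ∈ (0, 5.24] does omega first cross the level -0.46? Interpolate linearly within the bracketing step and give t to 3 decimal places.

t = 1.311

t=0.000: state=(1.390, -1.290)
step 1 (dt=0.01): k1=(-1.290, -3.390), k2=(-1.307, -3.377), k3=(-1.307, -3.376), k4=(-1.324, -3.363); state += dt/6·(k1+2k2+2k3+k4)
t=0.010: state=(1.377, -1.324)
t=0.020: state=(1.364, -1.357)
t=0.030: state=(1.350, -1.390)
continuing one RK4 step at a time; state shown every 20 steps (Δt=0.2):
t=0.200: state=(1.068, -1.903)
t=0.400: state=(0.642, -2.312)
t=0.600: state=(0.165, -2.400)
t=0.800: state=(-0.293, -2.124)
t=1.000: state=(-0.666, -1.564)
t=1.200: state=(-0.909, -0.863)
t=1.310: state=(-0.982, -0.463)
next step: t=1.320: state=(-0.987, -0.427) — omega has crossed -0.46
linear interpolation between t=1.310 (-0.46340) and t=1.320 (-0.42728) → t≈1.311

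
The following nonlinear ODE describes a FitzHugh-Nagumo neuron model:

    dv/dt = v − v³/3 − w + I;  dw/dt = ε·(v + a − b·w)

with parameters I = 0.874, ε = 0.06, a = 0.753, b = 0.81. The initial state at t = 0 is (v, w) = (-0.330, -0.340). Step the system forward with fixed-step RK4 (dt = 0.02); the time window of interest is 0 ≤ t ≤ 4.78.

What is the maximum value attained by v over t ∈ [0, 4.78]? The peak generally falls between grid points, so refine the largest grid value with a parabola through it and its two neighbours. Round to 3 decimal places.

max v = 2.074

t=0.000: state=(-0.330, -0.340)
step 1 (dt=0.02): k1=(0.896, 0.042), k2=(0.904, 0.042), k3=(0.904, 0.042), k4=(0.911, 0.043); state += dt/6·(k1+2k2+2k3+k4)
t=0.020: state=(-0.312, -0.339)
t=0.040: state=(-0.294, -0.338)
t=0.060: state=(-0.275, -0.337)
continuing one RK4 step at a time; state shown every 10 steps (Δt=0.2):
t=0.200: state=(-0.134, -0.331)
t=0.400: state=(0.102, -0.319)
t=0.600: state=(0.385, -0.304)
t=0.800: state=(0.717, -0.285)
t=1.000: state=(1.076, -0.263)
t=1.200: state=(1.418, -0.236)
t=1.400: state=(1.693, -0.206)
t=1.600: state=(1.879, -0.174)
t=1.800: state=(1.987, -0.140)
t=2.000: state=(2.042, -0.106)
t=2.200: state=(2.066, -0.071)
t=2.400: state=(2.074, -0.037)
t=2.600: state=(2.073, -0.003)
t=2.800: state=(2.067, 0.031)
t=3.000: state=(2.059, 0.065)
t=3.200: state=(2.050, 0.097)
t=3.400: state=(2.041, 0.130)
t=3.600: state=(2.031, 0.162)
t=3.800: state=(2.021, 0.194)
t=4.000: state=(2.011, 0.225)
t=4.200: state=(2.001, 0.256)
t=4.400: state=(1.991, 0.286)
t=4.600: state=(1.981, 0.316)
t=4.780: state=(1.971, 0.342)
largest grid value and its neighbours: v(2.440)=2.07414, v(2.460)=2.07417, v(2.480)=2.07414
parabola through these three points peaks at t≈2.461 with v≈2.07417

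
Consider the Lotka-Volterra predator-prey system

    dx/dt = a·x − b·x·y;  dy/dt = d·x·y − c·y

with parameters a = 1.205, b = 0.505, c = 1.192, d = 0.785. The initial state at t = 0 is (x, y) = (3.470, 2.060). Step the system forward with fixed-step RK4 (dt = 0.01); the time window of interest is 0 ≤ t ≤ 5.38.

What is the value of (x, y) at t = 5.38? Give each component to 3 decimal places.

t=0.000: state=(3.470, 2.060)
step 1 (dt=0.01): k1=(0.572, 3.156), k2=(0.544, 3.185), k3=(0.544, 3.185), k4=(0.517, 3.214); state += dt/6·(k1+2k2+2k3+k4)
t=0.010: state=(3.475, 2.092)
t=0.020: state=(3.480, 2.124)
t=0.030: state=(3.485, 2.157)
continuing one RK4 step at a time; state shown every 20 steps (Δt=0.2):
t=0.200: state=(3.460, 2.806)
t=0.400: state=(3.168, 3.734)
t=0.600: state=(2.636, 4.650)
t=0.800: state=(2.025, 5.282)
t=1.000: state=(1.491, 5.475)
t=1.200: state=(1.100, 5.276)
t=1.400: state=(0.839, 4.833)
t=1.600: state=(0.673, 4.283)
t=1.800: state=(0.572, 3.719)
t=2.000: state=(0.514, 3.189)
t=2.200: state=(0.485, 2.717)
t=2.400: state=(0.479, 2.308)
t=2.600: state=(0.492, 1.962)
t=2.800: state=(0.521, 1.674)
t=3.000: state=(0.567, 1.436)
t=3.200: state=(0.631, 1.243)
t=3.400: state=(0.714, 1.088)
t=3.600: state=(0.819, 0.966)
t=3.800: state=(0.950, 0.874)
t=4.000: state=(1.110, 0.809)
t=4.200: state=(1.305, 0.771)
t=4.400: state=(1.537, 0.758)
t=4.600: state=(1.811, 0.777)
t=4.800: state=(2.125, 0.833)
t=5.000: state=(2.474, 0.942)
t=5.200: state=(2.838, 1.126)
t=5.380: state=(3.148, 1.387)

(x, y) = (3.148, 1.387)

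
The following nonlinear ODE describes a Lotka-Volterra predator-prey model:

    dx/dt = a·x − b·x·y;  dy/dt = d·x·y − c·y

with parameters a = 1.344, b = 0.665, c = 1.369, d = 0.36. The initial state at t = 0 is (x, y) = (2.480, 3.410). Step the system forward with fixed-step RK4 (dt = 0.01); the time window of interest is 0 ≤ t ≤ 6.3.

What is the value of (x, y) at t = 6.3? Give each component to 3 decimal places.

(x, y) = (2.113, 1.249)

t=0.000: state=(2.480, 3.410)
step 1 (dt=0.01): k1=(-2.291, -1.624), k2=(-2.267, -1.634), k3=(-2.267, -1.634), k4=(-2.243, -1.644); state += dt/6·(k1+2k2+2k3+k4)
t=0.010: state=(2.457, 3.394)
t=0.020: state=(2.435, 3.377)
t=0.030: state=(2.413, 3.360)
continuing one RK4 step at a time; state shown every 25 steps (Δt=0.25):
t=0.250: state=(2.041, 2.962)
t=0.500: state=(1.815, 2.499)
t=0.750: state=(1.737, 2.081)
t=1.000: state=(1.773, 1.729)
t=1.250: state=(1.907, 1.448)
t=1.500: state=(2.137, 1.233)
t=1.750: state=(2.470, 1.076)
t=2.000: state=(2.917, 0.973)
t=2.250: state=(3.490, 0.921)
t=2.500: state=(4.193, 0.923)
t=2.750: state=(5.009, 0.991)
t=3.000: state=(5.875, 1.149)
t=3.250: state=(6.646, 1.436)
t=3.500: state=(7.068, 1.897)
t=3.750: state=(6.856, 2.535)
t=4.000: state=(5.941, 3.217)
t=4.250: state=(4.663, 3.685)
t=4.500: state=(3.492, 3.769)
t=4.750: state=(2.657, 3.520)
t=5.000: state=(2.142, 3.096)
t=5.250: state=(1.862, 2.629)
t=5.500: state=(1.747, 2.194)
t=5.750: state=(1.752, 1.822)
t=6.000: state=(1.858, 1.521)
t=6.250: state=(2.061, 1.288)
t=6.300: state=(2.113, 1.249)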